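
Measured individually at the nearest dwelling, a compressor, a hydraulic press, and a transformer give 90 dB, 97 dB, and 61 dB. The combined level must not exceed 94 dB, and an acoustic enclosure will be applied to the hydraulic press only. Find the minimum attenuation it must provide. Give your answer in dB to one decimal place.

The untreated sources together contribute 10^(90/10) + 10^(61/10) = 1.001e+09, i.e. 90.01 dB.
To meet 94 dB overall, the treated hydraulic press may contribute at most 10^(94/10) − 1.001e+09 = 1.511e+09, i.e. 91.79 dB.
So the hydraulic press must be reduced from 97 to 91.79 dB: IL = 5.21 dB.

5.2 dB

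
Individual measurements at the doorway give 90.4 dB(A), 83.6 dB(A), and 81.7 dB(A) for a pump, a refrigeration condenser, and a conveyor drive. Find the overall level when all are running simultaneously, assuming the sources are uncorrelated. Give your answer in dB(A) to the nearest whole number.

Incoherent sources combine by intensity addition: L_total = 10·log₁₀(Σ 10^(L_i/10)).
Σ 10^(L/10) = 10^(90.4/10) + 10^(83.6/10) + 10^(81.7/10) = 1.473e+09.
L_total = 10·log₁₀(1.473e+09) = 91.68 dB(A).

92 dB(A)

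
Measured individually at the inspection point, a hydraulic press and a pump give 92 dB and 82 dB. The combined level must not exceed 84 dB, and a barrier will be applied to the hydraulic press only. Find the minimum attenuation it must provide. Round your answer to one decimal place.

12.3 dB

Everything except the hydraulic press sums to 10^(82/10) = 1.585e+08 in linear terms, 82.00 dB.
The limit corresponds to 10^(84/10) = 2.512e+08; subtracting the fixed part leaves 9.270e+07 for the hydraulic press, i.e. 79.67 dB.
Required insertion loss = 92 − 79.67 = 12.33 dB.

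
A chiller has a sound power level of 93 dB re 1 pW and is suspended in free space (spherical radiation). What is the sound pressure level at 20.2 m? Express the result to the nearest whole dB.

56 dB

L_p = L_w − 10·log₁₀(4π·r²) with r = 20.2 m.
4π·r² = 5128 m², 10·log₁₀ of that is 37.099 dB.
L_p = 93 − 37.099 = 55.90 dB.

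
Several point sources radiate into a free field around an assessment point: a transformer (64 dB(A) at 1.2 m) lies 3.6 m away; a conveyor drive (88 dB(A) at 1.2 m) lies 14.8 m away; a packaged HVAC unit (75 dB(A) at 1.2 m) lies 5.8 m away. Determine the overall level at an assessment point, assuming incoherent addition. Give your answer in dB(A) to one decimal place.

First find each source's level at the receiver (point-source: −20·log₁₀(r/r_ref)), then combine on an intensity basis.
transformer: 64 − 20·log₁₀(3.6/1.2) = 64 − 9.54 = 54.46 dB(A).
conveyor drive: 88 − 20·log₁₀(14.8/1.2) = 88 − 21.82 = 66.18 dB(A).
packaged HVAC unit: 75 − 20·log₁₀(5.8/1.2) = 75 − 13.68 = 61.32 dB(A).
Σ 10^(L/10) = 5.781e+06 → L_total = 10·log₁₀(5.781e+06) = 67.62 dB(A).

67.6 dB(A)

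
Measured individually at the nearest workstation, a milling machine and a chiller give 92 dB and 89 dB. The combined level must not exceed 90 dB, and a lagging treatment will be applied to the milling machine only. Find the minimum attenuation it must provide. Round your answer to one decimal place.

8.9 dB

The untreated sources together contribute 10^(89/10) = 7.943e+08, i.e. 89.00 dB.
The limit corresponds to 10^(90/10) = 1.000e+09; subtracting the fixed part leaves 2.057e+08 for the milling machine, i.e. 83.13 dB.
Required insertion loss = 92 − 83.13 = 8.87 dB.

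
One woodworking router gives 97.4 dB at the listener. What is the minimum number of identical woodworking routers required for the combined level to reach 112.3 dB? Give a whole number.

The shortfall is 112.3 − 97.4 = 14.9 dB, and N units add 10·log₁₀ N, so need 10·log₁₀ N ≥ 14.9.
N ≥ 10^(14.9/10) = 30.903, so N = 31.

31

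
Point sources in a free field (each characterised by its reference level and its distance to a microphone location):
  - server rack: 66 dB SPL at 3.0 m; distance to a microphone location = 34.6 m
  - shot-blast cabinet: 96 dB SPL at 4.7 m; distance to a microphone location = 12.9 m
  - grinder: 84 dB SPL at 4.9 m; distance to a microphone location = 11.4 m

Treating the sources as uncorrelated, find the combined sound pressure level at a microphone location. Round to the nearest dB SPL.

Apply inverse-square spreading to bring every level to the receiver, then sum 10^(L/10).
server rack: 66 − 20·log₁₀(34.6/3.0) = 66 − 21.24 = 44.76 dB SPL.
shot-blast cabinet: 96 − 20·log₁₀(12.9/4.7) = 96 − 8.77 = 87.23 dB SPL.
grinder: 84 − 20·log₁₀(11.4/4.9) = 84 − 7.33 = 76.67 dB SPL.
Σ 10^(L/10) = 5.749e+08 → L_total = 10·log₁₀(5.749e+08) = 87.60 dB SPL.

88 dB SPL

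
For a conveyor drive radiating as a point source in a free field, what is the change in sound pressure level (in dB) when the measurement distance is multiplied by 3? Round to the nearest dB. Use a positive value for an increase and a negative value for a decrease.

With spherical spreading the level changes by −20·log₁₀(r₂/r₁).
ΔL = −20·log₁₀(3) = -9.54 dB.

-10 dB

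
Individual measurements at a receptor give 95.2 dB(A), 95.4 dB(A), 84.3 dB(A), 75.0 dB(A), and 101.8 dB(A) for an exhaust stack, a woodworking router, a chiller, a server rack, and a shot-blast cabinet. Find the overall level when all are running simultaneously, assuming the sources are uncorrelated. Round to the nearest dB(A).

103 dB(A)

Incoherent sources combine by intensity addition: L_total = 10·log₁₀(Σ 10^(L_i/10)).
Σ 10^(L/10) = 10^(95.2/10) + 10^(95.4/10) + 10^(84.3/10) + 10^(75.0/10) + 10^(101.8/10) = 2.222e+10.
L_total = 10·log₁₀(2.222e+10) = 103.47 dB(A).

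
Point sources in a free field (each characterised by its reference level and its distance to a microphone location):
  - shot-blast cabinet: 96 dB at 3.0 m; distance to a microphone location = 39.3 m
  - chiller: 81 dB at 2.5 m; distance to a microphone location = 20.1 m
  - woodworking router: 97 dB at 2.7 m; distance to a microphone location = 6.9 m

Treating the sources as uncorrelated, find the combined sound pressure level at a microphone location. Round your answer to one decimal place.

89.0 dB

First find each source's level at the receiver (point-source: −20·log₁₀(r/r_ref)), then combine on an intensity basis.
shot-blast cabinet: 96 − 20·log₁₀(39.3/3.0) = 96 − 22.35 = 73.65 dB.
chiller: 81 − 20·log₁₀(20.1/2.5) = 81 − 18.11 = 62.89 dB.
woodworking router: 97 − 20·log₁₀(6.9/2.7) = 97 − 8.15 = 88.85 dB.
Σ 10^(L/10) = 7.926e+08 → L_total = 10·log₁₀(7.926e+08) = 88.99 dB.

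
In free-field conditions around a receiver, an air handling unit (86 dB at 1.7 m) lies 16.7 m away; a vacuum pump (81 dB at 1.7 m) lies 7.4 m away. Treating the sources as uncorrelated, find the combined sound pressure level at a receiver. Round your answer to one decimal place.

70.3 dB

Apply inverse-square spreading to bring every level to the receiver, then sum 10^(L/10).
air handling unit: 86 − 20·log₁₀(16.7/1.7) = 86 − 19.85 = 66.15 dB.
vacuum pump: 81 − 20·log₁₀(7.4/1.7) = 81 − 12.78 = 68.22 dB.
Σ 10^(L/10) = 1.077e+07 → L_total = 10·log₁₀(1.077e+07) = 70.32 dB.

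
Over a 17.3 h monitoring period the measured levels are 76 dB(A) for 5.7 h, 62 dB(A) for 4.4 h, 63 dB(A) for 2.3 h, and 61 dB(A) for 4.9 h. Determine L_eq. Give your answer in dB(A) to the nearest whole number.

72 dB(A)

L_eq = 10·log₁₀[(1/T)·Σ tᵢ·10^(Lᵢ/10)] with T = 17.3 h.
Σ tᵢ·10^(Lᵢ/10) = 5.7·10^(76/10) + 4.4·10^(62/10) + 2.3·10^(63/10) + 4.9·10^(61/10) = 2.447e+08.
L_eq = 10·log₁₀(2.447e+08/17.3) = 71.51 dB(A).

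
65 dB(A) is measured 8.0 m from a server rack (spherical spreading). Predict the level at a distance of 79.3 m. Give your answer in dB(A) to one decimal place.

Point-source attenuation: ΔL = 20·log₁₀(r₂/r₁) = 20·log₁₀(79.3/8.0) = 19.924 dB.
L₂ = 65 − 20·log₁₀(79.3/8.0) = 65 − 19.924 = 45.08 dB(A).

45.1 dB(A)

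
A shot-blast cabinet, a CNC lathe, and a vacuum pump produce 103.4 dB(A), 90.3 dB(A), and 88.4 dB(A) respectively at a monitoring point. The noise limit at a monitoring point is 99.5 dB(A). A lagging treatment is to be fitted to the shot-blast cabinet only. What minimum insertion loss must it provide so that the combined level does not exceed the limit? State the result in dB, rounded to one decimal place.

Everything except the shot-blast cabinet sums to 10^(90.3/10) + 10^(88.4/10) = 1.763e+09 in linear terms, 92.46 dB(A).
The limit corresponds to 10^(99.5/10) = 8.913e+09; subtracting the fixed part leaves 7.149e+09 for the shot-blast cabinet, i.e. 98.54 dB(A).
Required insertion loss = 103.4 − 98.54 = 4.86 dB.

4.9 dB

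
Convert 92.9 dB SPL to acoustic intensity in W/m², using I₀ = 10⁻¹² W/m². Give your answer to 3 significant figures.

I/I₀ = 10^(92.9/10) = 1.95e+09, so I = 1.95e+09 × 10⁻¹² W/m².

0.00195 W/m²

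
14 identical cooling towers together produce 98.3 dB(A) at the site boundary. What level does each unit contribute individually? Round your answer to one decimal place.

14 equal contributions raise the level by 10·log₁₀ 14 = 11.461 dB, so each unit alone gives 98.3 − 11.461.

86.8 dB(A)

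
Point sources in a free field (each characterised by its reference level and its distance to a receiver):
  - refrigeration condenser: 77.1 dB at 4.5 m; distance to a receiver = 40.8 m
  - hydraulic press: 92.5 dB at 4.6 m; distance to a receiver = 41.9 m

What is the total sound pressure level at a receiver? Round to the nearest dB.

Propagate each source to the receiver with L = L_ref − 20·log₁₀(r/r_ref), then add intensities.
refrigeration condenser: 77.1 − 20·log₁₀(40.8/4.5) = 77.1 − 19.15 = 57.95 dB.
hydraulic press: 92.5 − 20·log₁₀(41.9/4.6) = 92.5 − 19.19 = 73.31 dB.
Σ 10^(L/10) = 2.206e+07 → L_total = 10·log₁₀(2.206e+07) = 73.44 dB.

73 dB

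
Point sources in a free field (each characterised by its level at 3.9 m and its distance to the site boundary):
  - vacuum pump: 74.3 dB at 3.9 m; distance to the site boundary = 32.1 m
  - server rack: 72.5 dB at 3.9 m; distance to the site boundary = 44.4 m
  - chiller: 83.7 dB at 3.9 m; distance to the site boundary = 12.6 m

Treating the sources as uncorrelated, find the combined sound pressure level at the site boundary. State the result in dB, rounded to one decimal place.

Propagate each source to the receiver with L = L_ref − 20·log₁₀(r/r_ref), then add intensities.
vacuum pump: 74.3 − 20·log₁₀(32.1/3.9) = 74.3 − 18.31 = 55.99 dB.
server rack: 72.5 − 20·log₁₀(44.4/3.9) = 72.5 − 21.13 = 51.37 dB.
chiller: 83.7 − 20·log₁₀(12.6/3.9) = 83.7 − 10.19 = 73.51 dB.
Σ 10^(L/10) = 2.299e+07 → L_total = 10·log₁₀(2.299e+07) = 73.62 dB.

73.6 dB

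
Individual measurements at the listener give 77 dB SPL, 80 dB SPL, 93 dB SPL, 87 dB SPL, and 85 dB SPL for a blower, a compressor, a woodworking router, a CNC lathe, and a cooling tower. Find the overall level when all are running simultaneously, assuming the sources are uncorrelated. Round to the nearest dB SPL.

95 dB SPL

Incoherent sources combine by intensity addition: L_total = 10·log₁₀(Σ 10^(L_i/10)).
Σ 10^(L/10) = 10^(77/10) + 10^(80/10) + 10^(93/10) + 10^(87/10) + 10^(85/10) = 2.963e+09.
L_total = 10·log₁₀(2.963e+09) = 94.72 dB SPL.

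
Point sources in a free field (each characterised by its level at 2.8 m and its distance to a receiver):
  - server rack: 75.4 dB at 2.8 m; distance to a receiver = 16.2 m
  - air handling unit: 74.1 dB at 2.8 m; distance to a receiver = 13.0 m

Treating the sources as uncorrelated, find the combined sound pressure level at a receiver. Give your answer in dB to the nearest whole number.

63 dB

Apply inverse-square spreading to bring every level to the receiver, then sum 10^(L/10).
server rack: 75.4 − 20·log₁₀(16.2/2.8) = 75.4 − 15.25 = 60.15 dB.
air handling unit: 74.1 − 20·log₁₀(13.0/2.8) = 74.1 − 13.34 = 60.76 dB.
Σ 10^(L/10) = 2.228e+06 → L_total = 10·log₁₀(2.228e+06) = 63.48 dB.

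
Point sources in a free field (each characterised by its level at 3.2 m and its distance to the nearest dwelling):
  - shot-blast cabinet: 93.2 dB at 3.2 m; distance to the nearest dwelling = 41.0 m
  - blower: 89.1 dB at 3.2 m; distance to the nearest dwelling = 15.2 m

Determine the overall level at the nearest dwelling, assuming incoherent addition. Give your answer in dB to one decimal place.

76.9 dB

Propagate each source to the receiver with L = L_ref − 20·log₁₀(r/r_ref), then add intensities.
shot-blast cabinet: 93.2 − 20·log₁₀(41.0/3.2) = 93.2 − 22.15 = 71.05 dB.
blower: 89.1 − 20·log₁₀(15.2/3.2) = 89.1 − 13.53 = 75.57 dB.
Σ 10^(L/10) = 4.875e+07 → L_total = 10·log₁₀(4.875e+07) = 76.88 dB.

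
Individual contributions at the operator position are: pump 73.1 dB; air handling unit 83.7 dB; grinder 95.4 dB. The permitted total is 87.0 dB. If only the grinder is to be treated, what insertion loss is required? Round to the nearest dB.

11 dB

The untreated sources together contribute 10^(73.1/10) + 10^(83.7/10) = 2.548e+08, i.e. 84.06 dB.
To meet 87.0 dB overall, the treated grinder may contribute at most 10^(87.0/10) − 2.548e+08 = 2.463e+08, i.e. 83.92 dB.
Required insertion loss = 95.4 − 83.92 = 11.48 dB.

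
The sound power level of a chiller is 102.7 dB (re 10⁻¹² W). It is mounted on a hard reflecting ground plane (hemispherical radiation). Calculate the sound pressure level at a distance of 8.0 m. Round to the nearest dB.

The power spreads over a hemisphere of area 2π·r², so L_p = L_w − 10·log₁₀(2π·r²).
2π·r² = 402.1 m², 10·log₁₀ of that is 26.044 dB.
L_p = 102.7 − 26.044 = 76.66 dB.

77 dB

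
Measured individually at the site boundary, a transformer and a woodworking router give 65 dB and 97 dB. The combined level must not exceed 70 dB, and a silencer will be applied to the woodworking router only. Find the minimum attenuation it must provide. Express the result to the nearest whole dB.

29 dB

Everything except the woodworking router sums to 10^(65/10) = 3.162e+06 in linear terms, 65.00 dB.
The limit corresponds to 10^(70/10) = 1.000e+07; subtracting the fixed part leaves 6.838e+06 for the woodworking router, i.e. 68.35 dB.
Required insertion loss = 97 − 68.35 = 28.65 dB.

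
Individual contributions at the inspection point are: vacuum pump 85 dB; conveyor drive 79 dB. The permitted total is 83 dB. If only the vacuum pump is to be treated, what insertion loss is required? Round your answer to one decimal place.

Everything except the vacuum pump sums to 10^(79/10) = 7.943e+07 in linear terms, 79.00 dB.
To meet 83 dB overall, the treated vacuum pump may contribute at most 10^(83/10) − 7.943e+07 = 1.201e+08, i.e. 80.80 dB.
So the vacuum pump must be reduced from 85 to 80.80 dB: IL = 4.20 dB.

4.2 dB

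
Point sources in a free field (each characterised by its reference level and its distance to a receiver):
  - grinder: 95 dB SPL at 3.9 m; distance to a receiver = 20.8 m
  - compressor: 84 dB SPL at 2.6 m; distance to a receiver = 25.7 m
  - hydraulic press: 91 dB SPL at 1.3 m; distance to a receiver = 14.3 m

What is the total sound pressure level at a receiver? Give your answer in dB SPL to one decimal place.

80.9 dB SPL

Propagate each source to the receiver with L = L_ref − 20·log₁₀(r/r_ref), then add intensities.
grinder: 95 − 20·log₁₀(20.8/3.9) = 95 − 14.54 = 80.46 dB SPL.
compressor: 84 − 20·log₁₀(25.7/2.6) = 84 − 19.90 = 64.10 dB SPL.
hydraulic press: 91 − 20·log₁₀(14.3/1.3) = 91 − 20.83 = 70.17 dB SPL.
Σ 10^(L/10) = 1.241e+08 → L_total = 10·log₁₀(1.241e+08) = 80.94 dB SPL.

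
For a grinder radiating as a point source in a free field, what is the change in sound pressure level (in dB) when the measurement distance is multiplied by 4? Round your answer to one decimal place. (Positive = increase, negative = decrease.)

-12.0 dB

A point source loses 6 dB per doubling of distance; generally ΔL = −20·log₁₀(r₂/r₁).
ΔL = −20·log₁₀(4) = -12.04 dB.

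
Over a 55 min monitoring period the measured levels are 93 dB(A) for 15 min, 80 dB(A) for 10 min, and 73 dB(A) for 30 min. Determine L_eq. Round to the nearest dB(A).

Weight each interval's intensity by its duration and average over T = 55 min:
Σ tᵢ·10^(Lᵢ/10) = 15·10^(93/10) + 10·10^(80/10) + 30·10^(73/10) = 3.153e+10.
L_eq = 10·log₁₀(3.153e+10/55) = 87.58 dB(A).

88 dB(A)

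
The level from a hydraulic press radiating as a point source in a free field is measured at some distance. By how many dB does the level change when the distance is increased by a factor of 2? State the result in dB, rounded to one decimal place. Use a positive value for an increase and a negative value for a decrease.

-6.0 dB

With spherical spreading the level changes by −20·log₁₀(r₂/r₁).
ΔL = −20·log₁₀(2) = -6.02 dB.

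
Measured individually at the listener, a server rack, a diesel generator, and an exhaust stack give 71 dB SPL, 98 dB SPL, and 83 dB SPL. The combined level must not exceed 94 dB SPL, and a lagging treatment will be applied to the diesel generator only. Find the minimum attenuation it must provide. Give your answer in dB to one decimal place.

Fixed contribution from the other sources: Σ 10^(L/10) = 10^(71/10) + 10^(83/10) = 2.121e+08 (83.27 dB SPL).
The limit corresponds to 10^(94/10) = 2.512e+09; subtracting the fixed part leaves 2.300e+09 for the diesel generator, i.e. 93.62 dB SPL.
So the diesel generator must be reduced from 98 to 93.62 dB SPL: IL = 4.38 dB.

4.4 dB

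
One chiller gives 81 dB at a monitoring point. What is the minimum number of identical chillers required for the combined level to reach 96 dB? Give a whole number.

32

N identical sources give L₁ + 10·log₁₀ N, so require 10·log₁₀ N ≥ 96 − 81 = 15.0 dB.
N ≥ 10^(15.0/10) = 31.623, so N = 32.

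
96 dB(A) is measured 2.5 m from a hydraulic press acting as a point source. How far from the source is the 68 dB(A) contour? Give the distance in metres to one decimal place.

62.8 m

The 28.0 dB drop corresponds to a distance ratio of 10^(28.0/20) for a point source.
r₂ = 2.5·10^((96−68)/20) = 2.5·10^(28.0/20) = 62.80 m.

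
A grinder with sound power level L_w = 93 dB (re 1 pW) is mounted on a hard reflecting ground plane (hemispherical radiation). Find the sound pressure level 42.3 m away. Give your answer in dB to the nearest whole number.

The power spreads over a hemisphere of area 2π·r², so L_p = L_w − 10·log₁₀(2π·r²).
2π·r² = 1.124e+04 m², 10·log₁₀ of that is 40.509 dB.
L_p = 93 − 40.509 = 52.49 dB.

52 dB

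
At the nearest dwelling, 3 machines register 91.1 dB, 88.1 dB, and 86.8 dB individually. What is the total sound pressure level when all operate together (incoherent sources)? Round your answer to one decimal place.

93.8 dB

For uncorrelated sources the intensities add, so convert each level to linear form, sum, and take 10·log₁₀ of the total.
Σ 10^(L/10) = 10^(91.1/10) + 10^(88.1/10) + 10^(86.8/10) = 2.413e+09.
L_total = 10·log₁₀(2.413e+09) = 93.82 dB.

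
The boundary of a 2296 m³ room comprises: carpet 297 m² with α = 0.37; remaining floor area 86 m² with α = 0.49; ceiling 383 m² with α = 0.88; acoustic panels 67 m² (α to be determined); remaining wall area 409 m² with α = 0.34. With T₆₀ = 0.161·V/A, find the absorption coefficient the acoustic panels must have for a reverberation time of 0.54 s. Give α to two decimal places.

A = 0.161·V/T₆₀ = 0.161·2296/0.54 = 684.55 m² sabins.
Absorption from the other surfaces = 297·0.37 + 86·0.49 + 383·0.88 + 409·0.34 = 628.13 m², so the acoustic panels must supply 56.42 m² over 67 m².
α = 56.42/67 = 0.842.

0.84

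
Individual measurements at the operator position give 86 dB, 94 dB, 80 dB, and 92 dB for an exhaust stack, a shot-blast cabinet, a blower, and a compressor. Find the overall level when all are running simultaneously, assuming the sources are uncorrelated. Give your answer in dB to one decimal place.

96.6 dB

Incoherent sources combine by intensity addition: L_total = 10·log₁₀(Σ 10^(L_i/10)).
Σ 10^(L/10) = 10^(86/10) + 10^(94/10) + 10^(80/10) + 10^(92/10) = 4.595e+09.
L_total = 10·log₁₀(4.595e+09) = 96.62 dB.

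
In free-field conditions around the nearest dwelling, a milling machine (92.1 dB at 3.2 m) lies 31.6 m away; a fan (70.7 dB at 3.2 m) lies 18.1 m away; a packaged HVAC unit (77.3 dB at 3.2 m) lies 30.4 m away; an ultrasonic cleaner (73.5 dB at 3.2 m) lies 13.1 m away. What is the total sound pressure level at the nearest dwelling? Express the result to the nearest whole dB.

Propagate each source to the receiver with L = L_ref − 20·log₁₀(r/r_ref), then add intensities.
milling machine: 92.1 − 20·log₁₀(31.6/3.2) = 92.1 − 19.89 = 72.21 dB.
fan: 70.7 − 20·log₁₀(18.1/3.2) = 70.7 − 15.05 = 55.65 dB.
packaged HVAC unit: 77.3 − 20·log₁₀(30.4/3.2) = 77.3 − 19.55 = 57.75 dB.
ultrasonic cleaner: 73.5 − 20·log₁₀(13.1/3.2) = 73.5 − 12.24 = 61.26 dB.
Σ 10^(L/10) = 1.893e+07 → L_total = 10·log₁₀(1.893e+07) = 72.77 dB.

73 dB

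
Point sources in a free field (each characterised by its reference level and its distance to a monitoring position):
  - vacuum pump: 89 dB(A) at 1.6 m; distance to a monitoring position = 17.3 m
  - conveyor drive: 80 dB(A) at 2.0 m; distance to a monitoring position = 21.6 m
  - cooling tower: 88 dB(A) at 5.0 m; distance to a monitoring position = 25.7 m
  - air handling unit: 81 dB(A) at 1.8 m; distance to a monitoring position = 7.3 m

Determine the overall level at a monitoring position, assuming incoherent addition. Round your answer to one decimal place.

Apply inverse-square spreading to bring every level to the receiver, then sum 10^(L/10).
vacuum pump: 89 − 20·log₁₀(17.3/1.6) = 89 − 20.68 = 68.32 dB(A).
conveyor drive: 80 − 20·log₁₀(21.6/2.0) = 80 − 20.67 = 59.33 dB(A).
cooling tower: 88 − 20·log₁₀(25.7/5.0) = 88 − 14.22 = 73.78 dB(A).
air handling unit: 81 − 20·log₁₀(7.3/1.8) = 81 − 12.16 = 68.84 dB(A).
Σ 10^(L/10) = 3.919e+07 → L_total = 10·log₁₀(3.919e+07) = 75.93 dB(A).

75.9 dB(A)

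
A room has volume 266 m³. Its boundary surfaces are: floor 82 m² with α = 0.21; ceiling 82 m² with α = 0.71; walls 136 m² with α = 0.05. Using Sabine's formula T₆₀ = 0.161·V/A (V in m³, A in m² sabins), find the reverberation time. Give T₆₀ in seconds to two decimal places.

Summing Sᵢαᵢ: 82·0.21 + 82·0.71 + 136·0.05 = 82.24 m².
T₆₀ = 0.161·V/A = 0.161·266/82.24 = 0.521 s.

0.52 s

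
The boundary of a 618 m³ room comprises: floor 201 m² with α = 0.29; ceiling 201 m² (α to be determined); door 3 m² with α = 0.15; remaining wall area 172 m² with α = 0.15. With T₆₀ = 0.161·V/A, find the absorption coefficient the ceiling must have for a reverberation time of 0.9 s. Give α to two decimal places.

Required total absorption A = 0.161·618/0.9 = 110.55 m².
Absorption from the other surfaces = 201·0.29 + 3·0.15 + 172·0.15 = 84.54 m², so the ceiling must supply 26.01 m² over 201 m².
α = 26.01/201 = 0.129.

0.13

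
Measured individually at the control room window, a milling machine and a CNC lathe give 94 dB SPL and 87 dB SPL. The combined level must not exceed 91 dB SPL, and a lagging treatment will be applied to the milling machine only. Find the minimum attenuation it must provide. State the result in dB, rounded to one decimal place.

Fixed contribution from the other source: Σ 10^(L/10) = 10^(87/10) = 5.012e+08 (87.00 dB SPL).
The limit corresponds to 10^(91/10) = 1.259e+09; subtracting the fixed part leaves 7.577e+08 for the milling machine, i.e. 88.80 dB SPL.
So the milling machine must be reduced from 94 to 88.80 dB SPL: IL = 5.20 dB.

5.2 dB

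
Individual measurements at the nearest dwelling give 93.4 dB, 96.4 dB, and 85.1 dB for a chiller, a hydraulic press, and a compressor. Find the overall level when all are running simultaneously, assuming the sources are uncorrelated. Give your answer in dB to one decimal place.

98.4 dB

For uncorrelated sources the intensities add, so convert each level to linear form, sum, and take 10·log₁₀ of the total.
Σ 10^(L/10) = 10^(93.4/10) + 10^(96.4/10) + 10^(85.1/10) = 6.877e+09.
L_total = 10·log₁₀(6.877e+09) = 98.37 dB.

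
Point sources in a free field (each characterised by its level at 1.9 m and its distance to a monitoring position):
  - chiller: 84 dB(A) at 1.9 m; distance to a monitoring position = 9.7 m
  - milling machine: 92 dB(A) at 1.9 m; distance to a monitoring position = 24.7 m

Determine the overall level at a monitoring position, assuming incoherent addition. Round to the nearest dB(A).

Propagate each source to the receiver with L = L_ref − 20·log₁₀(r/r_ref), then add intensities.
chiller: 84 − 20·log₁₀(9.7/1.9) = 84 − 14.16 = 69.84 dB(A).
milling machine: 92 − 20·log₁₀(24.7/1.9) = 92 − 22.28 = 69.72 dB(A).
Σ 10^(L/10) = 1.902e+07 → L_total = 10·log₁₀(1.902e+07) = 72.79 dB(A).

73 dB(A)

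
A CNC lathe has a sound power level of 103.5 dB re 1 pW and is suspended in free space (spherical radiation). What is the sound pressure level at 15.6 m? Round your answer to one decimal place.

68.6 dB

Free-field spherical radiation: L_p = L_w − 10·log₁₀(4π·r²), r = 15.6 m.
4π·r² = 3058 m², 10·log₁₀ of that is 34.855 dB.
L_p = 103.5 − 34.855 = 68.65 dB.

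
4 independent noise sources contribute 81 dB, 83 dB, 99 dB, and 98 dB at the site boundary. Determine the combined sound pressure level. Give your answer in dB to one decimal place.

For uncorrelated sources the intensities add, so convert each level to linear form, sum, and take 10·log₁₀ of the total.
Σ 10^(L/10) = 10^(81/10) + 10^(83/10) + 10^(99/10) + 10^(98/10) = 1.458e+10.
L_total = 10·log₁₀(1.458e+10) = 101.64 dB.

101.6 dB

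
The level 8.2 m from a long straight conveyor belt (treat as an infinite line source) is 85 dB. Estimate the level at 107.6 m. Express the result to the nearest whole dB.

Cylindrical spreading from a line source gives a 10·log₁₀(r₂/r₁) drop.
L₂ = 85 − 10·log₁₀(107.6/8.2) = 85 − 11.180 = 73.82 dB.

74 dB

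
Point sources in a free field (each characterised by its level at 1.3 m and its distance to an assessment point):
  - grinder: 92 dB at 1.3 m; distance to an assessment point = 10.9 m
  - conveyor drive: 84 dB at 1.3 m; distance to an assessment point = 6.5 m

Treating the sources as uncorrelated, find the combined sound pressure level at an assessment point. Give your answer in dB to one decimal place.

Apply inverse-square spreading to bring every level to the receiver, then sum 10^(L/10).
grinder: 92 − 20·log₁₀(10.9/1.3) = 92 − 18.47 = 73.53 dB.
conveyor drive: 84 − 20·log₁₀(6.5/1.3) = 84 − 13.98 = 70.02 dB.
Σ 10^(L/10) = 3.259e+07 → L_total = 10·log₁₀(3.259e+07) = 75.13 dB.

75.1 dB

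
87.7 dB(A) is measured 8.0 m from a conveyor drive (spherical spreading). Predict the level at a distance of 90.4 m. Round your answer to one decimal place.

Spherical spreading from a point source gives a 20·log₁₀(r₂/r₁) drop.
L₂ = 87.7 − 20·log₁₀(90.4/8.0) = 87.7 − 21.062 = 66.64 dB(A).

66.6 dB(A)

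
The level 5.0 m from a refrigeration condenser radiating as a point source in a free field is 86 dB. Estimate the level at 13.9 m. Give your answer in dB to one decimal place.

77.1 dB

For a point source, L₂ = L₁ − 20·log₁₀(r₂/r₁).
L₂ = 86 − 20·log₁₀(13.9/5.0) = 86 − 8.881 = 77.12 dB.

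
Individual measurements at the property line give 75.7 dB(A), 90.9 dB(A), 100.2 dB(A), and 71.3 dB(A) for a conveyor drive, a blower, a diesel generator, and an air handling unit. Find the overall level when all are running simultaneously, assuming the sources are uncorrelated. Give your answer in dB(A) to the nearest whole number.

Incoherent sources combine by intensity addition: L_total = 10·log₁₀(Σ 10^(L_i/10)).
Σ 10^(L/10) = 10^(75.7/10) + 10^(90.9/10) + 10^(100.2/10) + 10^(71.3/10) = 1.175e+10.
L_total = 10·log₁₀(1.175e+10) = 100.70 dB(A).

101 dB(A)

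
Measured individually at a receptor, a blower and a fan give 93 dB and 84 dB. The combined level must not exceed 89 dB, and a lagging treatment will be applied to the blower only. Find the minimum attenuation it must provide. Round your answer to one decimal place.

5.7 dB

Everything except the blower sums to 10^(84/10) = 2.512e+08 in linear terms, 84.00 dB.
The limit corresponds to 10^(89/10) = 7.943e+08; subtracting the fixed part leaves 5.431e+08 for the blower, i.e. 87.35 dB.
Required insertion loss = 93 − 87.35 = 5.65 dB.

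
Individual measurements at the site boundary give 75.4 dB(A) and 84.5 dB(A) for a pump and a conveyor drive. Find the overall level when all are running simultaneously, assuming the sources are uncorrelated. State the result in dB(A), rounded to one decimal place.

85.0 dB(A)

Incoherent sources combine by intensity addition: L_total = 10·log₁₀(Σ 10^(L_i/10)).
Σ 10^(L/10) = 10^(75.4/10) + 10^(84.5/10) = 3.165e+08.
L_total = 10·log₁₀(3.165e+08) = 85.00 dB(A).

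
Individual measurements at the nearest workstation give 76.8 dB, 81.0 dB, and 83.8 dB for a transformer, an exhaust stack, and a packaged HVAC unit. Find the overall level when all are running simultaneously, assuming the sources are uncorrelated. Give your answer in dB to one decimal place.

86.2 dB

For uncorrelated sources the intensities add, so convert each level to linear form, sum, and take 10·log₁₀ of the total.
Σ 10^(L/10) = 10^(76.8/10) + 10^(81.0/10) + 10^(83.8/10) = 4.136e+08.
L_total = 10·log₁₀(4.136e+08) = 86.17 dB.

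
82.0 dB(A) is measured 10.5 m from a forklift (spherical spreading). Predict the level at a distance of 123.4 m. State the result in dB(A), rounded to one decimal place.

60.6 dB(A)

Point-source attenuation: ΔL = 20·log₁₀(r₂/r₁) = 20·log₁₀(123.4/10.5) = 21.403 dB.
L₂ = 82.0 − 20·log₁₀(123.4/10.5) = 82.0 − 21.403 = 60.60 dB(A).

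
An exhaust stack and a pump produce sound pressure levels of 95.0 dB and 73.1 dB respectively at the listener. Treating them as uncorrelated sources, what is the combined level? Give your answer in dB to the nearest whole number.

For uncorrelated sources the intensities add, so convert each level to linear form, sum, and take 10·log₁₀ of the total.
Σ 10^(L/10) = 10^(95.0/10) + 10^(73.1/10) = 3.183e+09.
L_total = 10·log₁₀(3.183e+09) = 95.03 dB.

95 dB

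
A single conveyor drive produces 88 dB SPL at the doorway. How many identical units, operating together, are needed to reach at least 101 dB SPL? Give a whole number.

N identical sources give L₁ + 10·log₁₀ N, so require 10·log₁₀ N ≥ 101 − 88 = 13.0 dB.
N ≥ 10^(13.0/10) = 19.953, so N = 20.

20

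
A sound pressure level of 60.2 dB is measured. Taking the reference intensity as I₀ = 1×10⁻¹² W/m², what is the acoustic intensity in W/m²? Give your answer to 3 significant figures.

1.05e-06 W/m²

L = 10·log₁₀(I/I₀) ⇒ I = I₀·10^(L/10) = 10⁻¹² × 10^6.02.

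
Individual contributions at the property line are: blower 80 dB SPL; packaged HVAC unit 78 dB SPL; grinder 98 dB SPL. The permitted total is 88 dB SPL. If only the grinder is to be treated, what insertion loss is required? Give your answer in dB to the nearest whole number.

11 dB

Fixed contribution from the other sources: Σ 10^(L/10) = 10^(80/10) + 10^(78/10) = 1.631e+08 (82.12 dB SPL).
To meet 88 dB SPL overall, the treated grinder may contribute at most 10^(88/10) − 1.631e+08 = 4.679e+08, i.e. 86.70 dB SPL.
So the grinder must be reduced from 98 to 86.70 dB SPL: IL = 11.30 dB.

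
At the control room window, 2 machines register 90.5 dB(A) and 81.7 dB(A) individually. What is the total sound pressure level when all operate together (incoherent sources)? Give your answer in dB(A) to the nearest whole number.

For uncorrelated sources the intensities add, so convert each level to linear form, sum, and take 10·log₁₀ of the total.
Σ 10^(L/10) = 10^(90.5/10) + 10^(81.7/10) = 1.270e+09.
L_total = 10·log₁₀(1.270e+09) = 91.04 dB(A).

91 dB(A)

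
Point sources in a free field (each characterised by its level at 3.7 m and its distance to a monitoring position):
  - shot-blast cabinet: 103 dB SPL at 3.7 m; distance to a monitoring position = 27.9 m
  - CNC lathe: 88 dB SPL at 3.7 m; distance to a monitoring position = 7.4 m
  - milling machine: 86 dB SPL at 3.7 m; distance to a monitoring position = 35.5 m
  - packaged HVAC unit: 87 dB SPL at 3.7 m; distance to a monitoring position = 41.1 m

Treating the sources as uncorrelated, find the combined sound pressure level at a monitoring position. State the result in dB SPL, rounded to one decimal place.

87.1 dB SPL

Apply inverse-square spreading to bring every level to the receiver, then sum 10^(L/10).
shot-blast cabinet: 103 − 20·log₁₀(27.9/3.7) = 103 − 17.55 = 85.45 dB SPL.
CNC lathe: 88 − 20·log₁₀(7.4/3.7) = 88 − 6.02 = 81.98 dB SPL.
milling machine: 86 − 20·log₁₀(35.5/3.7) = 86 − 19.64 = 66.36 dB SPL.
packaged HVAC unit: 87 − 20·log₁₀(41.1/3.7) = 87 − 20.91 = 66.09 dB SPL.
Σ 10^(L/10) = 5.170e+08 → L_total = 10·log₁₀(5.170e+08) = 87.14 dB SPL.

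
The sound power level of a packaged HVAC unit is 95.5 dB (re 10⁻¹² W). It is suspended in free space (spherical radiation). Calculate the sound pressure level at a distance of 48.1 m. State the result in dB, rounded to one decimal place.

The power spreads over a sphere of area 4π·r², so L_p = L_w − 10·log₁₀(4π·r²).
4π·r² = 2.907e+04 m², 10·log₁₀ of that is 44.635 dB.
L_p = 95.5 − 44.635 = 50.86 dB.

50.9 dB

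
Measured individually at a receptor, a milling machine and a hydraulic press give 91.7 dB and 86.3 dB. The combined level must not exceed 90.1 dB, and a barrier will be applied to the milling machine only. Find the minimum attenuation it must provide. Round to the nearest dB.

4 dB

Everything except the milling machine sums to 10^(86.3/10) = 4.266e+08 in linear terms, 86.30 dB.
To meet 90.1 dB overall, the treated milling machine may contribute at most 10^(90.1/10) − 4.266e+08 = 5.967e+08, i.e. 87.76 dB.
Required insertion loss = 91.7 − 87.76 = 3.94 dB.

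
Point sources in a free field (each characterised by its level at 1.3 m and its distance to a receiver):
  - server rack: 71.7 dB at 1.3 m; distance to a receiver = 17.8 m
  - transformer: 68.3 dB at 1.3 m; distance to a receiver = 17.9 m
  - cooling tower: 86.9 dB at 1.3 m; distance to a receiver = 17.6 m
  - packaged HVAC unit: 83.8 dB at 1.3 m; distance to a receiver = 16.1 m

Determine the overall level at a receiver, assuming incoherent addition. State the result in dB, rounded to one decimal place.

66.4 dB

Propagate each source to the receiver with L = L_ref − 20·log₁₀(r/r_ref), then add intensities.
server rack: 71.7 − 20·log₁₀(17.8/1.3) = 71.7 − 22.73 = 48.97 dB.
transformer: 68.3 − 20·log₁₀(17.9/1.3) = 68.3 − 22.78 = 45.52 dB.
cooling tower: 86.9 − 20·log₁₀(17.6/1.3) = 86.9 − 22.63 = 64.27 dB.
packaged HVAC unit: 83.8 − 20·log₁₀(16.1/1.3) = 83.8 − 21.86 = 61.94 dB.
Σ 10^(L/10) = 4.351e+06 → L_total = 10·log₁₀(4.351e+06) = 66.39 dB.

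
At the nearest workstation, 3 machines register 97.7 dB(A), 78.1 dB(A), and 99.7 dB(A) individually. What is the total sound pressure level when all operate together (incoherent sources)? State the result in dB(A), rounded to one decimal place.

101.8 dB(A)

Incoherent sources combine by intensity addition: L_total = 10·log₁₀(Σ 10^(L_i/10)).
Σ 10^(L/10) = 10^(97.7/10) + 10^(78.1/10) + 10^(99.7/10) = 1.529e+10.
L_total = 10·log₁₀(1.529e+10) = 101.84 dB(A).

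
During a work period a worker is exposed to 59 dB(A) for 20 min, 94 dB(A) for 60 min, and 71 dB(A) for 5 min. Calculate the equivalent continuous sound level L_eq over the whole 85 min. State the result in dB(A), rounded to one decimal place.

L_eq = 10·log₁₀[(1/T)·Σ tᵢ·10^(Lᵢ/10)] with T = 85 min.
Σ tᵢ·10^(Lᵢ/10) = 20·10^(59/10) + 60·10^(94/10) + 5·10^(71/10) = 1.508e+11.
L_eq = 10·log₁₀(1.508e+11/85) = 92.49 dB(A).

92.5 dB(A)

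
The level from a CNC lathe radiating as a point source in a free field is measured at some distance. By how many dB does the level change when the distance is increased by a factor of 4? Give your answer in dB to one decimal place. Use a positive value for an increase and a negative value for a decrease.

With spherical spreading the level changes by −20·log₁₀(r₂/r₁).
ΔL = −20·log₁₀(4) = -12.04 dB.

-12.0 dB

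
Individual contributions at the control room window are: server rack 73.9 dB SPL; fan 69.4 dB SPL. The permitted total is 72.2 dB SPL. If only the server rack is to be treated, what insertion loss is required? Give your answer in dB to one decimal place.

The untreated sources together contribute 10^(69.4/10) = 8.710e+06, i.e. 69.40 dB SPL.
The limit corresponds to 10^(72.2/10) = 1.660e+07; subtracting the fixed part leaves 7.886e+06 for the server rack, i.e. 68.97 dB SPL.
Required insertion loss = 73.9 − 68.97 = 4.93 dB.

4.9 dB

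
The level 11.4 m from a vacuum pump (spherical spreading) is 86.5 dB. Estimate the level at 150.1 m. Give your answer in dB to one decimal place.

64.1 dB

For a point source, L₂ = L₁ − 20·log₁₀(r₂/r₁).
L₂ = 86.5 − 20·log₁₀(150.1/11.4) = 86.5 − 22.390 = 64.11 dB.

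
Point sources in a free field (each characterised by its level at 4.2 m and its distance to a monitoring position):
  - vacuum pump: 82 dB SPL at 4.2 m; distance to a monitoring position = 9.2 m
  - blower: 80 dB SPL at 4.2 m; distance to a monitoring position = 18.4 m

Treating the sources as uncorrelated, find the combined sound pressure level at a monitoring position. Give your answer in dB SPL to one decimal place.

75.8 dB SPL

First find each source's level at the receiver (point-source: −20·log₁₀(r/r_ref)), then combine on an intensity basis.
vacuum pump: 82 − 20·log₁₀(9.2/4.2) = 82 − 6.81 = 75.19 dB SPL.
blower: 80 − 20·log₁₀(18.4/4.2) = 80 − 12.83 = 67.17 dB SPL.
Σ 10^(L/10) = 3.824e+07 → L_total = 10·log₁₀(3.824e+07) = 75.83 dB SPL.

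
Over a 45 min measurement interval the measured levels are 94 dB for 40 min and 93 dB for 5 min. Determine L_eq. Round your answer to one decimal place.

93.9 dB

Weight each interval's intensity by its duration and average over T = 45 min:
Σ tᵢ·10^(Lᵢ/10) = 40·10^(94/10) + 5·10^(93/10) = 1.105e+11.
L_eq = 10·log₁₀(1.105e+11/45) = 93.90 dB.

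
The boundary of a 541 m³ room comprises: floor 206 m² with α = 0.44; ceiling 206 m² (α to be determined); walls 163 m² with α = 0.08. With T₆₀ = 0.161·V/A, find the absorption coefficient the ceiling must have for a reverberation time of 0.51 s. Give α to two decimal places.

Required total absorption A = 0.161·541/0.51 = 170.79 m².
Absorption from the other surfaces = 206·0.44 + 163·0.08 = 103.68 m², so the ceiling must supply 67.11 m² over 206 m².
α = 67.11/206 = 0.326.

0.33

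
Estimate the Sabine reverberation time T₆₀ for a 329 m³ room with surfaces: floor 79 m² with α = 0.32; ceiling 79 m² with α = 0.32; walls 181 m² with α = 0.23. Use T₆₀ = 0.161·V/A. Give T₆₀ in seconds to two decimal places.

0.57 s

Summing Sᵢαᵢ: 79·0.32 + 79·0.32 + 181·0.23 = 92.19 m².
T₆₀ = 0.161 × 329 / 92.19 = 0.575 s.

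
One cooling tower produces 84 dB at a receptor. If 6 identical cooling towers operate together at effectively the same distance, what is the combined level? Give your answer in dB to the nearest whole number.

L_total = L₁ + 10·log₁₀ N for N identical incoherent sources.
L_total = 84 + 10·log₁₀(6) = 84 + 7.782 = 91.78 dB.

92 dB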